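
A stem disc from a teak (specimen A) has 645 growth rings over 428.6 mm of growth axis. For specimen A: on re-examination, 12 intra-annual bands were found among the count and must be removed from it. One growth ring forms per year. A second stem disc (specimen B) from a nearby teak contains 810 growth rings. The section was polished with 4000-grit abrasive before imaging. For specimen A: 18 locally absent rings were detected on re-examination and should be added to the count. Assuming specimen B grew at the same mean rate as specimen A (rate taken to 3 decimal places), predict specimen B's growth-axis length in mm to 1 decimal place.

Specimen A: after corrections the count is 645 − 12 + 18 = 651 growth rings.
A: Extension rate ≈ 428.6 / 651 = 0.658 mm/year.
B's length ≈ 0.658 × 810 = 533.0 mm.

533.0 mm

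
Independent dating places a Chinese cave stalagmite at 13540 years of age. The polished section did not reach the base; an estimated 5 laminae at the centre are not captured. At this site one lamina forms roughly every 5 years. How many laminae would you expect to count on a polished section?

Expected laminae: 13540 / 5 = 2708.
Less the 5 uncaptured laminae: 2708 − 5 = 2703.

2703 laminae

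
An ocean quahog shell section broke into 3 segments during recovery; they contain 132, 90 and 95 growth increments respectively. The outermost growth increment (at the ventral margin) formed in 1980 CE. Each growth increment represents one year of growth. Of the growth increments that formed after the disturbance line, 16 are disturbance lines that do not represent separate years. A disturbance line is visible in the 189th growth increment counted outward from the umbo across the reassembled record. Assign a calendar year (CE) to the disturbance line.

1868 CE

Total growth increments = 132 + 90 + 95 = 317.
Between growth increment 189 and the ventral margin there are 317 − 189 = 128 growth increments.
Excluding 16 false growth increments: 128 − 16 = 112.
The growth increment at the ventral margin is 1980 CE, so the disturbance line dates to 1980 − 112 = 1868 CE.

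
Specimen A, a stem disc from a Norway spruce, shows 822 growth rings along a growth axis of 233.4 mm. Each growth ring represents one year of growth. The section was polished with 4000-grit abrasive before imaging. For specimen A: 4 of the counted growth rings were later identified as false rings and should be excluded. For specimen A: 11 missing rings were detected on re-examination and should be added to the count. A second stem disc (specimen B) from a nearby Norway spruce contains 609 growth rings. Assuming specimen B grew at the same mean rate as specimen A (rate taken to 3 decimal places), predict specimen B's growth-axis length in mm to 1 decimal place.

Specimen A: adjusted count: 822 − 4 + 11 = 829 growth rings.
A: 233.4 mm over 829 years gives 233.4 / 829 ≈ 0.282 mm/year.
For B, 0.282 mm/year × 609 years = 171.7 mm.

171.7 mm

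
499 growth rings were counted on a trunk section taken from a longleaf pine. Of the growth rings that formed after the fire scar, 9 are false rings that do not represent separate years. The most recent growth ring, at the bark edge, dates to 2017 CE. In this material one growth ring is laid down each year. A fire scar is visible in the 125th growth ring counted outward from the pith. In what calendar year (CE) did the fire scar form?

1652 CE

The fire scar sits at growth ring 125 from the pith, so 499 − 125 = 374 growth rings formed after it.
Removing the 9 false growth rings leaves 374 − 9 = 365 true growth rings beyond the fire scar.
2017 − 365 = 1652 CE.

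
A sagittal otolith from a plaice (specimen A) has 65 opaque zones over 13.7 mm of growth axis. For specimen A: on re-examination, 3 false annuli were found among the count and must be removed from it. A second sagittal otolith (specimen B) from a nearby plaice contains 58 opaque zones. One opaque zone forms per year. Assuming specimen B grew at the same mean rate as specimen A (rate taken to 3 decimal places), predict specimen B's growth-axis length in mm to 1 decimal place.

Specimen A: correcting the raw count gives 65 − 3 = 62 true opaque zones.
A: Extension rate ≈ 13.7 / 62 = 0.221 mm per year.
Length of B = 0.221 × 58 = 12.8 mm.

12.8 mm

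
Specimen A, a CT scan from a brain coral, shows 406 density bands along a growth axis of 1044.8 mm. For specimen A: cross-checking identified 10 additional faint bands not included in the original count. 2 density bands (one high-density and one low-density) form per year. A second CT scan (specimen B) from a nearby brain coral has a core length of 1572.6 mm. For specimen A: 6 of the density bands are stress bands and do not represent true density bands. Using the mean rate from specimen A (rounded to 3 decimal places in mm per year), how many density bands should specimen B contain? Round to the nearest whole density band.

617 density bands

Specimen A: true density band count = 406 − 6 + 10 = 410.
Specimen A: dividing by 2 density bands per year: 410 / 2 = 205 years.
A: Extension rate ≈ 1044.8 / 205 = 5.097 mm/yr.
For B, 1572.6 / 5.097 = 308.53 years; at 2 density bands per year that is 308.53 × 2 ≈ 617 density bands.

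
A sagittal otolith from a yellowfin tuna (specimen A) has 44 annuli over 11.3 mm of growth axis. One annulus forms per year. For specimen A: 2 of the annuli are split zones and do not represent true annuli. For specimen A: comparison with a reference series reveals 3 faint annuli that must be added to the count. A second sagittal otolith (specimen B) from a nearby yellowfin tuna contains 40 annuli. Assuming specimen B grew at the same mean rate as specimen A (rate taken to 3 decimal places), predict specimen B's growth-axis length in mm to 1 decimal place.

Specimen A: after corrections the count is 44 − 2 + 3 = 45 annuli.
A: 11.3 mm over 45 years gives 11.3 / 45 ≈ 0.251 mm/year.
For B, 0.251 mm/year × 40 years = 10.0 mm.

10.0 mm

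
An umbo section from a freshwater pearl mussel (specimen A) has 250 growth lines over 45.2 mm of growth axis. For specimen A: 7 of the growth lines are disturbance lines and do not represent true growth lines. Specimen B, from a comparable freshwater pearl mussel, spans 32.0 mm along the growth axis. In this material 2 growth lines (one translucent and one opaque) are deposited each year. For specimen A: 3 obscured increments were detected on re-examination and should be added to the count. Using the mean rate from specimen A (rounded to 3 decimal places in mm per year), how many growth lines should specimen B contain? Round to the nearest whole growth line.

174 growth lines

Specimen A: after corrections the count is 250 − 7 + 3 = 246 growth lines.
Specimen A: with 2 growth lines per year, 246 / 2 = 123 years.
A: Extension rate ≈ 45.2 / 123 = 0.367 mm/year.
B spans 32.0 / 0.367 = 87.19 years; at 2 growth lines per year that is 87.19 × 2 ≈ 174 growth lines.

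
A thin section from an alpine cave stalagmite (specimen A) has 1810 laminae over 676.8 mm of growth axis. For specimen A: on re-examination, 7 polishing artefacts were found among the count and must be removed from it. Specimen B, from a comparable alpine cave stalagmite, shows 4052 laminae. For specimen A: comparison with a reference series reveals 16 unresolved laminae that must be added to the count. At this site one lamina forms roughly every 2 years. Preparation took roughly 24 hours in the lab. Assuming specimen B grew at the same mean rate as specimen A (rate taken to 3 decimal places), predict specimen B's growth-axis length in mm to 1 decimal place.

1507.3 mm

Specimen A: after corrections the count is 1810 − 7 + 16 = 1819 laminae.
Specimen A: at 2 years per lamina, 1819 × 2 = 3638 years.
A: Extension rate ≈ 676.8 / 3638 = 0.186 mm per year.
Specimen B: 4052 laminae at 2 years each span 4052 × 2 = 8104 years. Length of B = 0.186 × 8104 = 1507.3 mm.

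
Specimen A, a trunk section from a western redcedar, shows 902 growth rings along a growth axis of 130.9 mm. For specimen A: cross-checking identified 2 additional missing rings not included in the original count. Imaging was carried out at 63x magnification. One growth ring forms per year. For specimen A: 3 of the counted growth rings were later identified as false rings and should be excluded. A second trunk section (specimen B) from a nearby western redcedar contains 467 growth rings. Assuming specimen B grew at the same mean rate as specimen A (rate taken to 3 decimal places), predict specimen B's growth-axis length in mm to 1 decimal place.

Specimen A: adjusted count: 902 − 3 + 2 = 901 growth rings.
A: Mean rate = 130.9 mm / 901 years ≈ 0.145 mm per year.
For B, 0.145 mm/year × 467 years = 67.7 mm.

67.7 mm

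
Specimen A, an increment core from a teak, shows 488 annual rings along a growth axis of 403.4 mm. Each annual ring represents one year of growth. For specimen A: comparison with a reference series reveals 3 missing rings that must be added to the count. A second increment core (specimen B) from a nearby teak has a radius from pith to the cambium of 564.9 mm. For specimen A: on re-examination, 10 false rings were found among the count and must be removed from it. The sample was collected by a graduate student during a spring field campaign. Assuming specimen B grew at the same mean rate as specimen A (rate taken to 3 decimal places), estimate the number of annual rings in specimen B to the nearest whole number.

Specimen A: after corrections the count is 488 − 10 + 3 = 481 annual rings.
A: Mean rate = 403.4 mm / 481 years ≈ 0.839 mm per year.
B spans 564.9 / 0.839 = 673.30 years ≈ 673 annual rings.

673 annual rings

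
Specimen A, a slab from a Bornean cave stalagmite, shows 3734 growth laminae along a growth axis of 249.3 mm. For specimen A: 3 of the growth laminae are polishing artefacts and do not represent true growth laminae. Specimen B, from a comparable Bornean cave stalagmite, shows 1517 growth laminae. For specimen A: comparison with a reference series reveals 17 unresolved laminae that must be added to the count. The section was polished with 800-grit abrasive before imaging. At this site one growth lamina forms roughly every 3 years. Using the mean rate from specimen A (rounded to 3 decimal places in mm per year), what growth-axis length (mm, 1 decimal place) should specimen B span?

100.1 mm

Specimen A: after corrections the count is 3734 − 3 + 17 = 3748 growth laminae.
Specimen A: at 3 years per growth lamina, 3748 × 3 = 11244 years.
A: 249.3 mm over 11244 years gives 249.3 / 11244 ≈ 0.022 mm/yr.
Specimen B: at 3 years per growth lamina, 1517 × 3 = 4551 years. Length of B = 0.022 × 4551 = 100.1 mm.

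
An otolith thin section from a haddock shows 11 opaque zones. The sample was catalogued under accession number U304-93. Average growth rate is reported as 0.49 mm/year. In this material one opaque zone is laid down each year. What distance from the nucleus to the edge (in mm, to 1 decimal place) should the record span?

5.4 mm

The record spans 11 years at 0.49 mm per year.
Predicted length = 0.49 mm/year × 11 years = 5.4 mm.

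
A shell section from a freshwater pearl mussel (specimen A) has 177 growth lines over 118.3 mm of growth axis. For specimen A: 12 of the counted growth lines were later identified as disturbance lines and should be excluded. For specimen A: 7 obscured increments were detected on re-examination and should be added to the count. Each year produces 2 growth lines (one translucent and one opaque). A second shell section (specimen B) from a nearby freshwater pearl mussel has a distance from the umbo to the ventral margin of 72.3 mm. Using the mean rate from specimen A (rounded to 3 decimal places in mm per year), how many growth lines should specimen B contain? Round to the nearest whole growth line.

Specimen A: after corrections the count is 177 − 12 + 7 = 172 growth lines.
Specimen A: with 2 growth lines per year, 172 / 2 = 86 years.
A: Mean rate = 118.3 mm / 86 years ≈ 1.376 mm/yr.
Specimen B: 72.3 mm / 1.376 mm per year = 52.54 years; at 2 growth lines per year that is 52.54 × 2 ≈ 105 growth lines.

105 growth lines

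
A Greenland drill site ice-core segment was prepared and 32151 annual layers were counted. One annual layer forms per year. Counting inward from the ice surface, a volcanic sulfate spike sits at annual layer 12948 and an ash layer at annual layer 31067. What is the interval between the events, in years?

18119 yr

Separation: 31067 − 12948 = 18119 annual layers.
At one annual layer per year, 18119 years elapsed between them.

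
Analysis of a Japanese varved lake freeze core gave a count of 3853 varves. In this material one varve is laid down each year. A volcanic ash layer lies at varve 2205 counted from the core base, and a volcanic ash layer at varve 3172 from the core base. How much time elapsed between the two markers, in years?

The two markers are separated by 3172 − 2205 = 967 varves.
At one varve per year, 967 years elapsed between them.

967 yr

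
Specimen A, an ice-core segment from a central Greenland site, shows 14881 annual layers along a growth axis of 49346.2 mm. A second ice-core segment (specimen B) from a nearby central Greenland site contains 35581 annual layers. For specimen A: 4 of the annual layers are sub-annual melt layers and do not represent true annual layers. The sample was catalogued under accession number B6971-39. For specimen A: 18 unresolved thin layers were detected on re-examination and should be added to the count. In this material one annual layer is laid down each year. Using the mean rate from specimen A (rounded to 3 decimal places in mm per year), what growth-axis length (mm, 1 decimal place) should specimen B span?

117879.9 mm

Specimen A: correcting the raw count gives 14881 − 4 + 18 = 14895 true annual layers.
A: Mean rate = 49346.2 mm / 14895 years ≈ 3.313 mm/yr.
Length of B = 3.313 × 35581 = 117879.9 mm.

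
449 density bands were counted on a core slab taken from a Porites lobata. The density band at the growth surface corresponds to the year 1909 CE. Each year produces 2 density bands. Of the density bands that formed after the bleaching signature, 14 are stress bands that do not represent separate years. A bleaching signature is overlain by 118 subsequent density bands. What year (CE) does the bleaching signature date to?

1857 CE

118 density bands formed after the bleaching signature.
Removing the 14 false density bands leaves 118 − 14 = 104 true density bands beyond the bleaching signature.
With 2 density bands per year, 104 / 2 = 52 years.
The density band at the growth surface is 1909 CE, so the bleaching signature dates to 1909 − 52 = 1857 CE.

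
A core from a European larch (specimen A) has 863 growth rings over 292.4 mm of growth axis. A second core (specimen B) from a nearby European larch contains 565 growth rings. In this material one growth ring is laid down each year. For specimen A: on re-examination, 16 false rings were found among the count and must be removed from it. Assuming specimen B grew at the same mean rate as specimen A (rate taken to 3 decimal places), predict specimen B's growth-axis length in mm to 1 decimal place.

Specimen A: after corrections the count is 863 − 16 = 847 growth rings.
A: Extension rate ≈ 292.4 / 847 = 0.345 mm/year.
B's length ≈ 0.345 × 565 = 194.9 mm.

194.9 mm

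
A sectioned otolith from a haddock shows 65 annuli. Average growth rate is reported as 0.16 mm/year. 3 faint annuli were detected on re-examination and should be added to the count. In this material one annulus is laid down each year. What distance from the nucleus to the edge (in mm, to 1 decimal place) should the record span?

After corrections the count is 65 + 3 = 68 annuli.
68 years at 0.16 mm/year gives 0.16 × 68 = 10.9 mm.

10.9 mm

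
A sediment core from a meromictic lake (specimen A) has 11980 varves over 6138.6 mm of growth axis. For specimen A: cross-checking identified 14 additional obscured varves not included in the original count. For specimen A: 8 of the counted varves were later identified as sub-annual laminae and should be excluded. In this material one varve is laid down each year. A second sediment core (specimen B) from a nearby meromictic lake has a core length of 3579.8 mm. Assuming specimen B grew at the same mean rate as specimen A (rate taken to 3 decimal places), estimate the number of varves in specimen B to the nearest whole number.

6992 varves

Specimen A: adjusted count: 11980 − 8 + 14 = 11986 varves.
A: Mean rate = 6138.6 mm / 11986 years ≈ 0.512 mm per year.
For B, 3579.8 / 0.512 = 6991.80 years ≈ 6992 varves.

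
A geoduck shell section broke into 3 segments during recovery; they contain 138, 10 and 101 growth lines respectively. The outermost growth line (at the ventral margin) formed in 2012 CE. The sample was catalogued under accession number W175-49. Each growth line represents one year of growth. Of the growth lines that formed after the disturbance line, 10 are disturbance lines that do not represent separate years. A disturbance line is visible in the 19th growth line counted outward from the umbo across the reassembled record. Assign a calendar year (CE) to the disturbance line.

Total growth lines = 138 + 10 + 101 = 249.
Between growth line 19 and the ventral margin there are 249 − 19 = 230 growth lines.
Excluding 10 false growth lines: 230 − 10 = 220.
2012 − 220 = 1792 CE.

1792 CE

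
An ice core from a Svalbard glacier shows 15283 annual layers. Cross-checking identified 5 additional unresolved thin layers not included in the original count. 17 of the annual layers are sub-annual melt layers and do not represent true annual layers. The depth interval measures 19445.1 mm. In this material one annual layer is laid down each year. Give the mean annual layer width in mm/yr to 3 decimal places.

1.273 mm/yr

Adjusted count: 15283 − 17 + 5 = 15271 annual layers.
19445.1 mm over 15271 years gives 19445.1 / 15271 ≈ 1.273 mm/yr.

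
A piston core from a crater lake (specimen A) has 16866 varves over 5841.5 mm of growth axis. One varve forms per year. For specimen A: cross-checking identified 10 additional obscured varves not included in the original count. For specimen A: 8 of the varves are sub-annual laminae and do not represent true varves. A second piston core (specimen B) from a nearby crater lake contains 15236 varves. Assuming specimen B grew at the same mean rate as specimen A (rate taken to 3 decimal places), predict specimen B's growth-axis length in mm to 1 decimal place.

Specimen A: true varve count = 16866 − 8 + 10 = 16868.
A: 5841.5 mm over 16868 years gives 5841.5 / 16868 ≈ 0.346 mm/year.
B's length ≈ 0.346 × 15236 = 5271.7 mm.

5271.7 mm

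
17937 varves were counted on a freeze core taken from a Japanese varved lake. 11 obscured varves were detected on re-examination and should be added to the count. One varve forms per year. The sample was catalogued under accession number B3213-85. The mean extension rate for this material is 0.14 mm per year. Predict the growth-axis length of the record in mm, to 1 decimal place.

2512.7 mm

True varve count = 17937 + 11 = 17948.
17948 years at 0.14 mm/year gives 0.14 × 17948 = 2512.7 mm.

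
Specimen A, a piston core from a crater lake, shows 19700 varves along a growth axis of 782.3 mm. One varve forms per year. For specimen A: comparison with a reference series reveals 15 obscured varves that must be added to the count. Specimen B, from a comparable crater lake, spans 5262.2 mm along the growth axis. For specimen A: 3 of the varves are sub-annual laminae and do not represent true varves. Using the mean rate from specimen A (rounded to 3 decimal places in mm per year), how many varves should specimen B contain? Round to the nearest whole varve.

Specimen A: correcting the raw count gives 19700 − 3 + 15 = 19712 true varves.
A: Extension rate ≈ 782.3 / 19712 = 0.040 mm/yr.
Specimen B: 5262.2 mm / 0.040 mm per year = 131555.00 years ≈ 131555 varves.

131555 varves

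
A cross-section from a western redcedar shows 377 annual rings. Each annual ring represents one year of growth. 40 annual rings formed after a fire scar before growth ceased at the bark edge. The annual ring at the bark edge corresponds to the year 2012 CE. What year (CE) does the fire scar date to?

1972 CE

40 annual rings formed after the fire scar.
The annual ring at the bark edge is 2012 CE, so the fire scar dates to 2012 − 40 = 1972 CE.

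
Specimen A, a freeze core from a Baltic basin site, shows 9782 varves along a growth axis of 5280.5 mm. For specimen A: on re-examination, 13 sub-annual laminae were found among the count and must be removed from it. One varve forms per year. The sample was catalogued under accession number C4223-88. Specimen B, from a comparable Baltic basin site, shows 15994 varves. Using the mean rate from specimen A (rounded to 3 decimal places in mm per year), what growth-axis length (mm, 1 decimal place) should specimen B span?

Specimen A: true varve count = 9782 − 13 = 9769.
A: 5280.5 mm over 9769 years gives 5280.5 / 9769 ≈ 0.541 mm per year.
For B, 0.541 mm/year × 15994 years = 8652.8 mm.

8652.8 mm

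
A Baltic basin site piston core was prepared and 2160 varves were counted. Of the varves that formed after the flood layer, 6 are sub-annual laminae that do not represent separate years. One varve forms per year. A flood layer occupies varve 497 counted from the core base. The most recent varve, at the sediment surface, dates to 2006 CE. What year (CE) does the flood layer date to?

The flood layer sits at varve 497 from the core base, so 2160 − 497 = 1663 varves formed after it.
1663 − 6 false = 1657 true varves after the flood layer.
The varve at the sediment surface is 2006 CE, so the flood layer dates to 2006 − 1657 = 349 CE.

349 CE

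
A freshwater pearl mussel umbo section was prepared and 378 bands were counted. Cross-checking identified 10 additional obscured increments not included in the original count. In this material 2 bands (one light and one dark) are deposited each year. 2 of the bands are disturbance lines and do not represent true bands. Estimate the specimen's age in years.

193 yr

Adjusted count: 378 − 2 + 10 = 386 bands.
386 bands at 2 per year is 386 / 2 = 193 years.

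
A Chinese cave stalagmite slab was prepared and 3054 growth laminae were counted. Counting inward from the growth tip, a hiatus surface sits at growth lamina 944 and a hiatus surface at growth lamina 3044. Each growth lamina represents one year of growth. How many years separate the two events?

The two markers are separated by 3044 − 944 = 2100 growth laminae.
At one growth lamina per year, 2100 years elapsed between them.

2100 years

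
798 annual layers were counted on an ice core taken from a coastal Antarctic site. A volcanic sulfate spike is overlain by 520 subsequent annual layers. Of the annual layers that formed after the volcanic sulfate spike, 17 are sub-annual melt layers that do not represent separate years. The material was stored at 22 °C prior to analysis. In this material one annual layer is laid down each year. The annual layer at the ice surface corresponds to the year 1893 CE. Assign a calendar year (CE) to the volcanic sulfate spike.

1390 CE

520 annual layers post-date the volcanic sulfate spike.
Excluding 17 false annual layers: 520 − 17 = 503.
The annual layer at the ice surface is 1893 CE, so the volcanic sulfate spike dates to 1893 − 503 = 1390 CE.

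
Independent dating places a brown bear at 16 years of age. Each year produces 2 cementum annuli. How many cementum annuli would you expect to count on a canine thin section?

Expected cementum annuli: 16 × 2 = 32.
So 32 cementum annuli should be present.

32 cementum annuli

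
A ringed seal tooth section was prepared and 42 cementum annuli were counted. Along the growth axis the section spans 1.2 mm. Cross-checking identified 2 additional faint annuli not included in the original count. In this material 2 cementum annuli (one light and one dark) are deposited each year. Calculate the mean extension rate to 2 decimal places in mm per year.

Adjusted count: 42 + 2 = 44 cementum annuli.
With 2 cementum annuli per year, 44 / 2 = 22 years.
1.2 mm over 22 years gives 1.2 / 22 ≈ 0.05 mm per year.

0.05 mm per year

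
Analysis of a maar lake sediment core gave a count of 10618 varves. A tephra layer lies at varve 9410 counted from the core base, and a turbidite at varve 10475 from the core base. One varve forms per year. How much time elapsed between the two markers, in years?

Separation: 10475 − 9410 = 1065 varves.
That is 1065 years at one varve per year.

1065 yr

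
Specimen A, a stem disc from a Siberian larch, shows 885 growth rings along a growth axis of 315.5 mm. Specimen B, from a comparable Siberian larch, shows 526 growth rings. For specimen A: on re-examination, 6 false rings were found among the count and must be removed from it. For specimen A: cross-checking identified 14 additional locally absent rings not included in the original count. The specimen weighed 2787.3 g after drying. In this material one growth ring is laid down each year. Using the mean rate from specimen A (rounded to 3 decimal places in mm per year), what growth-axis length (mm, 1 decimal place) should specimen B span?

Specimen A: adjusted count: 885 − 6 + 14 = 893 growth rings.
A: Extension rate ≈ 315.5 / 893 = 0.353 mm/yr.
B's length ≈ 0.353 × 526 = 185.7 mm.

185.7 mm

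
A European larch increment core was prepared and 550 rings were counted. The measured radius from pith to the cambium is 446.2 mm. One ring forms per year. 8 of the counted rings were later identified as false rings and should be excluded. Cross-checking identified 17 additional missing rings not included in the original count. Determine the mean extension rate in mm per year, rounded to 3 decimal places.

Adjusted count: 550 − 8 + 17 = 559 rings.
Mean rate = 446.2 mm / 559 years ≈ 0.798 mm per year.

0.798 mm per year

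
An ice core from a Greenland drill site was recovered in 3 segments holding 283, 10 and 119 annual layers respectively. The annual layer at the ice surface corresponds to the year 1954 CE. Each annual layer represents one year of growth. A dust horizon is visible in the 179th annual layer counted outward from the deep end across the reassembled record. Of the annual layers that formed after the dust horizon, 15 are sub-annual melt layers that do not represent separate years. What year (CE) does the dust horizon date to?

Total annual layers = 283 + 10 + 119 = 412.
The dust horizon sits at annual layer 179 from the deep end, so 412 − 179 = 233 annual layers formed after it.
233 − 15 false = 218 true annual layers after the dust horizon.
The annual layer at the ice surface is 1954 CE, so the dust horizon dates to 1954 − 218 = 1736 CE.

1736 CE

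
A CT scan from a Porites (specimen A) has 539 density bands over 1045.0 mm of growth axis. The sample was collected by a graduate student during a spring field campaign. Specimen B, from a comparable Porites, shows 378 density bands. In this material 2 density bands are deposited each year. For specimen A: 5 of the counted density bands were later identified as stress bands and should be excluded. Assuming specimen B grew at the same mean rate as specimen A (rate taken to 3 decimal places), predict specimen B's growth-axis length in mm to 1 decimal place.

Specimen A: correcting the raw count gives 539 − 5 = 534 true density bands.
Specimen A: 534 density bands at 2 per year is 534 / 2 = 267 years.
A: Extension rate ≈ 1045.0 / 267 = 3.914 mm/year.
Specimen B: dividing by 2 density bands per year: 378 / 2 = 189 years. For B, 3.914 mm/year × 189 years = 739.7 mm.

739.7 mm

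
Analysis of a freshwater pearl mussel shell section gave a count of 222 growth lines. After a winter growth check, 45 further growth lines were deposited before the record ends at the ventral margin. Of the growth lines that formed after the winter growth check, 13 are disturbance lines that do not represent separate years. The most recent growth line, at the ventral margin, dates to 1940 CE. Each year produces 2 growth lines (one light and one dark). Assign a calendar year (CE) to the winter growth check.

45 growth lines post-date the winter growth check.
Removing the 13 false growth lines leaves 45 − 13 = 32 true growth lines beyond the winter growth check.
32 growth lines at 2 per year is 32 / 2 = 16 years.
1940 − 16 = 1924 CE.

1924 CE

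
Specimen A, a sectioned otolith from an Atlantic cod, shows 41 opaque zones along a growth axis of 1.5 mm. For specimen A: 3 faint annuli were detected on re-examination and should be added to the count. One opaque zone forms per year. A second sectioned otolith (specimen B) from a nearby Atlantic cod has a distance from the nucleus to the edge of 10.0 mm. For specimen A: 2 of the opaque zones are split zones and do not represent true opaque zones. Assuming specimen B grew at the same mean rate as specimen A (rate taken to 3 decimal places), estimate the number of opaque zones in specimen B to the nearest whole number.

278 opaque zones

Specimen A: after corrections the count is 41 − 2 + 3 = 42 opaque zones.
A: Extension rate ≈ 1.5 / 42 = 0.036 mm/yr.
Specimen B: 10.0 mm / 0.036 mm per year = 277.78 years ≈ 278 opaque zones.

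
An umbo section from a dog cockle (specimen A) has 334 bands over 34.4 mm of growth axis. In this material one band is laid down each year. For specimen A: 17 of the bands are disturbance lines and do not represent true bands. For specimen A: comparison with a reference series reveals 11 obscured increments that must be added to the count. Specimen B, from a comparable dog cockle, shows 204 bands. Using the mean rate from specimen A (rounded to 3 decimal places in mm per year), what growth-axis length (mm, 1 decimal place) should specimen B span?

Specimen A: after corrections the count is 334 − 17 + 11 = 328 bands.
A: 34.4 mm over 328 years gives 34.4 / 328 ≈ 0.105 mm/year.
Length of B = 0.105 × 204 = 21.4 mm.

21.4 mm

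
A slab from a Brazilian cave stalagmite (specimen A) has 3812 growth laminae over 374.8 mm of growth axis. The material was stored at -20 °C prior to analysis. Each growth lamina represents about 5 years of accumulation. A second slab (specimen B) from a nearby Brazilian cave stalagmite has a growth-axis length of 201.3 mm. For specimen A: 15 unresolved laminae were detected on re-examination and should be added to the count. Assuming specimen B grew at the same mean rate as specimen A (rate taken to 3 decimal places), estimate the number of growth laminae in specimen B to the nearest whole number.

Specimen A: correcting the raw count gives 3812 + 15 = 3827 true growth laminae.
Specimen A: 3827 growth laminae at 5 years each span 3827 × 5 = 19135 years.
A: Extension rate ≈ 374.8 / 19135 = 0.020 mm per year.
B spans 201.3 / 0.020 = 10065.00 years; at 5 years per growth lamina that is 10065.00 / 5 ≈ 2013 growth laminae.

2013 growth laminae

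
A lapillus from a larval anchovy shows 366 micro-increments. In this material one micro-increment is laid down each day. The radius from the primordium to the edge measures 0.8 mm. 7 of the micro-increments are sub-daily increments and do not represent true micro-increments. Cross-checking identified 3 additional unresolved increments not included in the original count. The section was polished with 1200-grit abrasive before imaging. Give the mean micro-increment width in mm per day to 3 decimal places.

Adjusted count: 366 − 7 + 3 = 362 micro-increments.
Mean rate = 0.8 mm / 362 days ≈ 0.002 mm per day.

0.002 mm per day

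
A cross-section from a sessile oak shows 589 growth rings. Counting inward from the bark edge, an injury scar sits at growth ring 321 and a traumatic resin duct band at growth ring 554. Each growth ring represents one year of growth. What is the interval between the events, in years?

233 years

The two markers are separated by 554 − 321 = 233 growth rings.
That is 233 years at one growth ring per year.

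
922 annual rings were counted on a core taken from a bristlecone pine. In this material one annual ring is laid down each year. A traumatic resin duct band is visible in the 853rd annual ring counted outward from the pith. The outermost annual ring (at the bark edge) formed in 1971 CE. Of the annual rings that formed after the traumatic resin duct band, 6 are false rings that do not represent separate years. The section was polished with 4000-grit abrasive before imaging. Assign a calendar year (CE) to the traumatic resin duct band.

1908 CE

The traumatic resin duct band sits at annual ring 853 from the pith, so 922 − 853 = 69 annual rings formed after it.
69 − 6 false = 63 true annual rings after the traumatic resin duct band.
1971 − 63 = 1908 CE.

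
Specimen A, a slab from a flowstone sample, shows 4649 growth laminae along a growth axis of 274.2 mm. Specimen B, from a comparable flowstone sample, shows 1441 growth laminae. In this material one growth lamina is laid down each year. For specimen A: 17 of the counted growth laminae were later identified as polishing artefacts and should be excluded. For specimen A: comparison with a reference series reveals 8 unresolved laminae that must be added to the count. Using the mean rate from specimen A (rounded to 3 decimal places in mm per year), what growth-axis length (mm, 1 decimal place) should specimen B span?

Specimen A: adjusted count: 4649 − 17 + 8 = 4640 growth laminae.
A: Extension rate ≈ 274.2 / 4640 = 0.059 mm/yr.
B's length ≈ 0.059 × 1441 = 85.0 mm.

85.0 mm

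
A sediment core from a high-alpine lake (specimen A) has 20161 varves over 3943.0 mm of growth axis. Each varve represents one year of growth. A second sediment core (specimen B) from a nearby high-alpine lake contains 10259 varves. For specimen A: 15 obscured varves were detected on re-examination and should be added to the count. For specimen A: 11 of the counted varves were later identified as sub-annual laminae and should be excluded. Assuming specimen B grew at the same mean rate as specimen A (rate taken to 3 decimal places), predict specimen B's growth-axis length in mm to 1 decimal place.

2010.8 mm

Specimen A: adjusted count: 20161 − 11 + 15 = 20165 varves.
A: 3943.0 mm over 20165 years gives 3943.0 / 20165 ≈ 0.196 mm per year.
For B, 0.196 mm/year × 10259 years = 2010.8 mm.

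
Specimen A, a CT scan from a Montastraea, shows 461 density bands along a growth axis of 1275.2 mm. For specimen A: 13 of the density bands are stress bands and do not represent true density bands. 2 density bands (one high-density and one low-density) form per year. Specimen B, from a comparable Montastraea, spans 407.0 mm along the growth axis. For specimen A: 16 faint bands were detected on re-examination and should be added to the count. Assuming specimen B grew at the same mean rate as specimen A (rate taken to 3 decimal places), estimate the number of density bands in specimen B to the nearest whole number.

148 density bands

Specimen A: after corrections the count is 461 − 13 + 16 = 464 density bands.
Specimen A: 464 density bands at 2 per year is 464 / 2 = 232 years.
A: Mean rate = 1275.2 mm / 232 years ≈ 5.497 mm per year.
Specimen B: 407.0 mm / 5.497 mm per year = 74.04 years; at 2 density bands per year that is 74.04 × 2 ≈ 148 density bands.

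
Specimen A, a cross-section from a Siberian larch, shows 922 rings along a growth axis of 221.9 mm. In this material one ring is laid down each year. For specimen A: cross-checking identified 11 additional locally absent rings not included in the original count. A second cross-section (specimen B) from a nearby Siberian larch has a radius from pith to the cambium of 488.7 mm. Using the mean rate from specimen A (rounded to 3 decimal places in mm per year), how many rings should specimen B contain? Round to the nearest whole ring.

Specimen A: adjusted count: 922 + 11 = 933 rings.
A: 221.9 mm over 933 years gives 221.9 / 933 ≈ 0.238 mm/yr.
B spans 488.7 / 0.238 = 2053.36 years ≈ 2053 rings.

2053 rings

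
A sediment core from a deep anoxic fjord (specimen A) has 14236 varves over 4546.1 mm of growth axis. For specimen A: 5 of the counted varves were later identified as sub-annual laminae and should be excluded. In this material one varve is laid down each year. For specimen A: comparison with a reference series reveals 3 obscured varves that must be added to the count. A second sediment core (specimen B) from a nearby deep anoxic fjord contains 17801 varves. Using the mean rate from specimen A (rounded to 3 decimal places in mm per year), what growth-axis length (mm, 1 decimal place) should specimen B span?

Specimen A: after corrections the count is 14236 − 5 + 3 = 14234 varves.
A: Extension rate ≈ 4546.1 / 14234 = 0.319 mm/yr.
Length of B = 0.319 × 17801 = 5678.5 mm.

5678.5 mm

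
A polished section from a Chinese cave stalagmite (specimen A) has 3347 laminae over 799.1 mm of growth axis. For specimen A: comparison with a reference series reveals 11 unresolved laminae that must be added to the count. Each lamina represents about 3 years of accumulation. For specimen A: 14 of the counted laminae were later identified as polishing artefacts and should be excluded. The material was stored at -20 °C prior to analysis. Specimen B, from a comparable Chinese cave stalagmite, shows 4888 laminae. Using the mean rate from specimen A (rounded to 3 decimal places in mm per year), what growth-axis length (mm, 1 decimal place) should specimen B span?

1173.1 mm

Specimen A: correcting the raw count gives 3347 − 14 + 11 = 3344 true laminae.
Specimen A: multiplying by 3 years per lamina: 3344 × 3 = 10032 years.
A: 799.1 mm over 10032 years gives 799.1 / 10032 ≈ 0.080 mm/yr.
Specimen B: at 3 years per lamina, 4888 × 3 = 14664 years. Length of B = 0.080 × 14664 = 1173.1 mm.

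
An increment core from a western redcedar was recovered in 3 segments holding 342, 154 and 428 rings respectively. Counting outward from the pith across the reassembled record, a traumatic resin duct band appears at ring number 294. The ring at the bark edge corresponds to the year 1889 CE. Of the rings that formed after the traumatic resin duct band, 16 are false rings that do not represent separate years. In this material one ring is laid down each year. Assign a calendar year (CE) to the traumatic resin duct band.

1275 CE

Total rings = 342 + 154 + 428 = 924.
924 − 294 = 630 rings lie beyond the traumatic resin duct band toward the bark edge.
Excluding 16 false rings: 630 − 16 = 614.
1889 − 614 = 1275 CE.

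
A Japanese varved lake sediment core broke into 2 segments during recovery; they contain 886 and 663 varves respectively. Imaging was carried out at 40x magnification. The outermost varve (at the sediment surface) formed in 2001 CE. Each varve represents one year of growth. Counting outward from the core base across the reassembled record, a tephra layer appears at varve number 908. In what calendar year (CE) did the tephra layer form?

Total varves = 886 + 663 = 1549.
1549 − 908 = 641 varves lie beyond the tephra layer toward the sediment surface.
The varve at the sediment surface is 2001 CE, so the tephra layer dates to 2001 − 641 = 1360 CE.

1360 CE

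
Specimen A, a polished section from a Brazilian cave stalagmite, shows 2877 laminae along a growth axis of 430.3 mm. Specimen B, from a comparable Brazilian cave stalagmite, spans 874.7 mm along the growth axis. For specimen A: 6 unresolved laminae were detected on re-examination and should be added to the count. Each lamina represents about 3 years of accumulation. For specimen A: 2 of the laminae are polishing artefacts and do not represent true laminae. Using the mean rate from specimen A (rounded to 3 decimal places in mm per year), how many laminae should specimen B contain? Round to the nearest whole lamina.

Specimen A: true lamina count = 2877 − 2 + 6 = 2881.
Specimen A: at 3 years per lamina, 2881 × 3 = 8643 years.
A: 430.3 mm over 8643 years gives 430.3 / 8643 ≈ 0.050 mm per year.
B spans 874.7 / 0.050 = 17494.00 years; at 3 years per lamina that is 17494.00 / 3 ≈ 5831 laminae.

5831 laminae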